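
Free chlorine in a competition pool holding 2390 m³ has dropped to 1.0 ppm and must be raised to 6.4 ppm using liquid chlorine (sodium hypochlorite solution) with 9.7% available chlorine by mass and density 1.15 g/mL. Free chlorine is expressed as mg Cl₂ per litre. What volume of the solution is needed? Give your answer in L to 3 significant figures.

Volume: 2390 m³ = 2,390,000 L.
Chlorine deficit: 6.4 − 1.0 = 5.4 ppm = 5.4 mg/L as Cl₂.
Cl₂ equivalent needed: 5.4 mg/L × 2,390,000 L = 12,910,000 mg = 12,910 g.
Product at 9.7% available chlorine: 12,910 / 0.097 = 133,100 g.
Volume at density 1.15 g/mL: 133,100 g ÷ 1.15 g/mL = 115,700 mL.

116 L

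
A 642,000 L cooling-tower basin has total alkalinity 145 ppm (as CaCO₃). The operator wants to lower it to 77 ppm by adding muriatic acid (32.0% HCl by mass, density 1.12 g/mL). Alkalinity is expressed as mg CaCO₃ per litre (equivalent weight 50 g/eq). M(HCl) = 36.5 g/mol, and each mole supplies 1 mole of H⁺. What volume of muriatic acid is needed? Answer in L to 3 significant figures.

Alkalinity to neutralize: (145 − 77) = 68 mg/L as CaCO₃ × 642,000 L = 43,660 g as CaCO₃.
Equivalents of H⁺ required: 43,660 ÷ 50 g/eq = 873.1 eq = 873.1 mol HCl.
Mass of HCl: 873.1 × 36.5 = 31,870 g.
Mass of 32.0% solution: 31,870 / 0.32 = 99,590 g.
Volume: 99,590 g ÷ 1.12 g/mL = 88,920 mL.

88.9 L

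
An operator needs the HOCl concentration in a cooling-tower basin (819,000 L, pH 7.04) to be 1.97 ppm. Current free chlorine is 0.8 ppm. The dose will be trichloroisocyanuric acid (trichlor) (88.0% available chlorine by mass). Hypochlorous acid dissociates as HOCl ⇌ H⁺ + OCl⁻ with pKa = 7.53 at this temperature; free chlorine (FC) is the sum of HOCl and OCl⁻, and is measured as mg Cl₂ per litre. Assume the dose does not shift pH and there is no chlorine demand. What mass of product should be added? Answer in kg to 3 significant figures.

[OCl⁻]/[HOCl] = 10^(pH − pKa) = 10^(7.04 − 7.53) = 0.3236; fraction as HOCl = 1/(1 + 0.3236) = 0.7555.
Free chlorine required for 1.97 ppm HOCl: 1.97 / 0.7555 = 2.607 ppm.
FC to add: 2.607 − 0.8 = 1.807 mg/L as Cl₂.
Cl₂ equivalent: 1.807 mg/L × 819,000 L = 1480 g.
Product at 88.0% available Cl: 1480 / 0.88 = 1682 g.

1.68 kg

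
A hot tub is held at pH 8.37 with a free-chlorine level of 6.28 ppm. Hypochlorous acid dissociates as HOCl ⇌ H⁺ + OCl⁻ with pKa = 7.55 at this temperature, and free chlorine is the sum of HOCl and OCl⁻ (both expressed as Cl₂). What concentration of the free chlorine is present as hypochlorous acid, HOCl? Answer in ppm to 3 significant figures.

0.826 ppm

[OCl⁻]/[HOCl] = 10^(pH − pKa) = 10^(8.37 − 7.55) = 10^0.82 = 6.607.
Fraction as HOCl = 1 / (1 + 6.607) = 0.1315.
HOCl = 0.1315 × 6.28 ppm = 0.8256 ppm.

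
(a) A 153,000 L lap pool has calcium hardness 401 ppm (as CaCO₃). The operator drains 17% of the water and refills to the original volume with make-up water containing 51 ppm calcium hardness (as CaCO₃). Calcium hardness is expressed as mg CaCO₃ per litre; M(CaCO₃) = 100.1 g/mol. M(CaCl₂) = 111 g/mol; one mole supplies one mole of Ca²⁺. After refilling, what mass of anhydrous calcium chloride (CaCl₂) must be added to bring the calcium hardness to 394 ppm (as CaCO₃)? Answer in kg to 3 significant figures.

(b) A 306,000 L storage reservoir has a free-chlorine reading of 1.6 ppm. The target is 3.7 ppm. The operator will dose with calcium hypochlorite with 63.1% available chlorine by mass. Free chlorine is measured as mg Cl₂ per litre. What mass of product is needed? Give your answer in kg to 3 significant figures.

(a) After draining 17% and refilling: 401 × 0.83 + 51 × 0.17 = 341.5 ppm.
(a) Deficit to target: 394 − 341.5 = 52.5 mg/L.
(a) As CaCO₃: 52.5 mg/L × 153,000 L = 8032 g; ÷ 100.1 = 80.24 mol Ca²⁺.
(a) Mass: 80.24 × 111 = 8907 g.

(b) Chlorine deficit: 3.7 − 1.6 = 2.1 ppm = 2.1 mg/L as Cl₂.
(b) Cl₂ equivalent needed: 2.1 mg/L × 306,000 L = 642,600 mg = 642.6 g.
(b) Product at 63.1% available chlorine: 642.6 / 0.631 = 1018 g.

(a) 8.91 kg; (b) 1.02 kg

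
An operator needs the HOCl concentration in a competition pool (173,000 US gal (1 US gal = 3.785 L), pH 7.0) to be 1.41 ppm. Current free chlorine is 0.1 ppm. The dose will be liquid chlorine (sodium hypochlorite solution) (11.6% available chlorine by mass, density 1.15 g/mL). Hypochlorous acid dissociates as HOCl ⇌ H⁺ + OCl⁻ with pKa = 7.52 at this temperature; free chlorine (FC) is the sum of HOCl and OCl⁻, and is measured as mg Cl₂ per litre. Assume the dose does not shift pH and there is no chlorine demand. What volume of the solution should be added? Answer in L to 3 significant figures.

8.52 L

Volume: 173,000 US gal × 3.785 L/gal = 654,805 L.
[OCl⁻]/[HOCl] = 10^(pH − pKa) = 10^(7.0 − 7.52) = 0.302; fraction as HOCl = 1/(1 + 0.302) = 0.7681.
Free chlorine required for 1.41 ppm HOCl: 1.41 / 0.7681 = 1.836 ppm.
FC to add: 1.836 − 0.1 = 1.736 mg/L as Cl₂.
Cl₂ equivalent: 1.736 mg/L × 654,805 L = 1137 g.
Product at 11.6% available Cl: 1137 / 0.116 = 9798 g.
Volume: 9798 g ÷ 1.15 g/mL = 8520 mL.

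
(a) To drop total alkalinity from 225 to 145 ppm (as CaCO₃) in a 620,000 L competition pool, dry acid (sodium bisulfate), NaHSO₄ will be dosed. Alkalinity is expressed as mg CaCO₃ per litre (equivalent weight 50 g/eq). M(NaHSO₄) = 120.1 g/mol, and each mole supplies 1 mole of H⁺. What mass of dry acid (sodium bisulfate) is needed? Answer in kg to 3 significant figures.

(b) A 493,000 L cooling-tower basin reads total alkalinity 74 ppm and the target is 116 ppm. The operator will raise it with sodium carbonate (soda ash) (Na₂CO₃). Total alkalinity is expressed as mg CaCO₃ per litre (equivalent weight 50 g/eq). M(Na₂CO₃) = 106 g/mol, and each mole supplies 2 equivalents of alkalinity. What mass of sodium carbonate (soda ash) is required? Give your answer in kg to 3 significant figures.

(a) Alkalinity to neutralize: (225 − 145) = 80 mg/L as CaCO₃ × 620,000 L = 49,600 g as CaCO₃.
(a) Equivalents of H⁺ required: 49,600 ÷ 50 g/eq = 992 eq = 992 mol NaHSO₄.
(a) Mass of NaHSO₄: 992 × 120.1 = 119,100 g.

(b) Alkalinity to add: (116 − 74) = 42 mg/L as CaCO₃ × 493,000 L = 20,710 g as CaCO₃.
(b) Equivalents: 20,710 g ÷ 50 g/eq = 414.1 eq.
(b) Each mole of Na₂CO₃ supplies 2 eq, so 414.1 / 2 = 207.1 mol.
(b) Mass: 207.1 mol × 106 g/mol = 21,950 g.

(a) 119 kg; (b) 21.9 kg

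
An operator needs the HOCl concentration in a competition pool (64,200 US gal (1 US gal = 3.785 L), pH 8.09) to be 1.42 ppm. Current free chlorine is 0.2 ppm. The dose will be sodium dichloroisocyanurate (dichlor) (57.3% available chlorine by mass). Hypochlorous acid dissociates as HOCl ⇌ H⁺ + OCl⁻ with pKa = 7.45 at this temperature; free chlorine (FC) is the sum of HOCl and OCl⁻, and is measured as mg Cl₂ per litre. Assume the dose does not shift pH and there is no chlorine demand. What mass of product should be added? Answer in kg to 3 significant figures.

3.15 kg

Volume: 64,200 US gal × 3.785 L/gal = 242,997 L.
[OCl⁻]/[HOCl] = 10^(pH − pKa) = 10^(8.09 − 7.45) = 4.365; fraction as HOCl = 1/(1 + 4.365) = 0.1864.
Free chlorine required for 1.42 ppm HOCl: 1.42 / 0.1864 = 7.619 ppm.
FC to add: 7.619 − 0.2 = 7.419 mg/L as Cl₂.
Cl₂ equivalent: 7.419 mg/L × 242,997 L = 1803 g.
Product at 57.3% available Cl: 1803 / 0.573 = 3146 g.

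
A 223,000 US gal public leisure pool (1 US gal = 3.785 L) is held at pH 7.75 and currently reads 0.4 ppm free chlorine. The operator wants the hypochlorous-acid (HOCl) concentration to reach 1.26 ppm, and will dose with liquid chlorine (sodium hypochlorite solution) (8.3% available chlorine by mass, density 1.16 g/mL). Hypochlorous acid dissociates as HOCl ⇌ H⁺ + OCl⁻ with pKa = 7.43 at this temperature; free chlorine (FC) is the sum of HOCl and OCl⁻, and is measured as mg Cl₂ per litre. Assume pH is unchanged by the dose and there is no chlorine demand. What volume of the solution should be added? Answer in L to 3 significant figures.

30.6 L

Volume: 223,000 US gal × 3.785 L/gal = 844,055 L.
[OCl⁻]/[HOCl] = 10^(pH − pKa) = 10^(7.75 − 7.43) = 2.089; fraction as HOCl = 1/(1 + 2.089) = 0.3237.
Free chlorine required for 1.26 ppm HOCl: 1.26 / 0.3237 = 3.893 ppm.
FC to add: 3.893 − 0.4 = 3.493 mg/L as Cl₂.
Cl₂ equivalent: 3.493 mg/L × 844,055 L = 2948 g.
Product at 8.3% available Cl: 2948 / 0.083 = 35,520 g.
Volume: 35,520 g ÷ 1.16 g/mL = 30,620 mL.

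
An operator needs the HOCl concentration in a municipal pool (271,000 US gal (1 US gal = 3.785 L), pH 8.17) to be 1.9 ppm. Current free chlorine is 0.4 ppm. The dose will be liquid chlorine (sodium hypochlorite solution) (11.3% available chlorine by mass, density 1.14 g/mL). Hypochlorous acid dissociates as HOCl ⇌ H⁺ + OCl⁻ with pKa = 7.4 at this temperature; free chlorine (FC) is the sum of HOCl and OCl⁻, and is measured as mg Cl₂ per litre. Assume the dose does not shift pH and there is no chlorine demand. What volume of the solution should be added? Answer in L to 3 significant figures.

Volume: 271,000 US gal × 3.785 L/gal = 1,025,735 L.
[OCl⁻]/[HOCl] = 10^(pH − pKa) = 10^(8.17 − 7.4) = 5.888; fraction as HOCl = 1/(1 + 5.888) = 0.1452.
Free chlorine required for 1.9 ppm HOCl: 1.9 / 0.1452 = 13.09 ppm.
FC to add: 13.09 − 0.4 = 12.69 mg/L as Cl₂.
Cl₂ equivalent: 12.69 mg/L × 1,025,735 L = 13,010 g.
Product at 11.3% available Cl: 13,010 / 0.113 = 115,200 g.
Volume: 115,200 g ÷ 1.14 g/mL = 101,000 mL.

101 L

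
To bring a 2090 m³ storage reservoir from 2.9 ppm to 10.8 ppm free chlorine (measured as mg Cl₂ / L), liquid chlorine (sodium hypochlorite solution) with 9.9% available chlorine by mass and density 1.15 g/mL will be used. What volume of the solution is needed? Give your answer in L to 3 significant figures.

Volume: 2090 m³ = 2,090,000 L.
Chlorine deficit: 10.8 − 2.9 = 7.9 ppm = 7.9 mg/L as Cl₂.
Cl₂ equivalent needed: 7.9 mg/L × 2,090,000 L = 16,510,000 mg = 16,510 g.
Product at 9.9% available chlorine: 16,510 / 0.099 = 166,800 g.
Volume at density 1.15 g/mL: 166,800 g ÷ 1.15 g/mL = 145,000 mL.

145 L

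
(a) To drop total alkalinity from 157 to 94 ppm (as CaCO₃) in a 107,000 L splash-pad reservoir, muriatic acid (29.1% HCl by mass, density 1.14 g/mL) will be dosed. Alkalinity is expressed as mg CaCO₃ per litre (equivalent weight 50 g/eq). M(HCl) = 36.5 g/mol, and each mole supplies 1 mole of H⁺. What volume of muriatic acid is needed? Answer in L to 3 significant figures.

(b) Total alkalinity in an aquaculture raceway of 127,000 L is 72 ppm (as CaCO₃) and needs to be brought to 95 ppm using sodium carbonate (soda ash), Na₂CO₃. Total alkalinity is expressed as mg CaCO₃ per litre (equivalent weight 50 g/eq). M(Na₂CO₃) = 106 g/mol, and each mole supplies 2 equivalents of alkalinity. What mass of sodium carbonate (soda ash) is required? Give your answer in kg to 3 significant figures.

(a) 14.8 L; (b) 3.10 kg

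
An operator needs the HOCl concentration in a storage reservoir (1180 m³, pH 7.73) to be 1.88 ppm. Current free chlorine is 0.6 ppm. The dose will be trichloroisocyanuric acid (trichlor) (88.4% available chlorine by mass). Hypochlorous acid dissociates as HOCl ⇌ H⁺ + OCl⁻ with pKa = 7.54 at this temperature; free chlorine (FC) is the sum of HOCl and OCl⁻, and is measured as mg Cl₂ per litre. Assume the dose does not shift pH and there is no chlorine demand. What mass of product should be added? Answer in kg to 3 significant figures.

Volume: 1180 m³ = 1,180,000 L.
[OCl⁻]/[HOCl] = 10^(pH − pKa) = 10^(7.73 − 7.54) = 1.549; fraction as HOCl = 1/(1 + 1.549) = 0.3923.
Free chlorine required for 1.88 ppm HOCl: 1.88 / 0.3923 = 4.792 ppm.
FC to add: 4.792 − 0.6 = 4.192 mg/L as Cl₂.
Cl₂ equivalent: 4.192 mg/L × 1,180,000 L = 4946 g.
Product at 88.4% available Cl: 4946 / 0.884 = 5595 g.

5.60 kg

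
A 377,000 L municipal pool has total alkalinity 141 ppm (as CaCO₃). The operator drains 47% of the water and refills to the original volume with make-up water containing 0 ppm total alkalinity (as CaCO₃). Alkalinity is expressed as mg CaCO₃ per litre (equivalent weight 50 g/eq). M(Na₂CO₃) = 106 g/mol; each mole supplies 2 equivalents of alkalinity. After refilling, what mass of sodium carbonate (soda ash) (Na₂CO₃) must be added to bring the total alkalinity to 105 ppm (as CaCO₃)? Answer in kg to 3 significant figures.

12.1 kg

After draining 47% and refilling: 141 × 0.53 + 0 × 0.47 = 74.73 ppm.
Deficit to target: 105 − 74.73 = 30.27 mg/L.
As CaCO₃: 30.27 mg/L × 377,000 L = 11,410 g; ÷ 50 g/eq ÷ 2 = 114.1 mol Na₂CO₃.
Mass: 114.1 × 106 = 12,100 g.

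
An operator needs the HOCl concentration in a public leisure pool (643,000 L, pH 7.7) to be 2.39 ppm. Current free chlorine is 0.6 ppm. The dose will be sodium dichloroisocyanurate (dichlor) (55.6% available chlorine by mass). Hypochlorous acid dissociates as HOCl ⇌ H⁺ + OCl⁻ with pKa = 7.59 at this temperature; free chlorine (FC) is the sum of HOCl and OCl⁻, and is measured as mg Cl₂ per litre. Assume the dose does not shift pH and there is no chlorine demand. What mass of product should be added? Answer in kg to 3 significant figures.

[OCl⁻]/[HOCl] = 10^(pH − pKa) = 10^(7.7 − 7.59) = 1.288; fraction as HOCl = 1/(1 + 1.288) = 0.437.
Free chlorine required for 2.39 ppm HOCl: 2.39 / 0.437 = 5.469 ppm.
FC to add: 5.469 − 0.6 = 4.869 mg/L as Cl₂.
Cl₂ equivalent: 4.869 mg/L × 643,000 L = 3131 g.
Product at 55.6% available Cl: 3131 / 0.556 = 5631 g.

5.63 kg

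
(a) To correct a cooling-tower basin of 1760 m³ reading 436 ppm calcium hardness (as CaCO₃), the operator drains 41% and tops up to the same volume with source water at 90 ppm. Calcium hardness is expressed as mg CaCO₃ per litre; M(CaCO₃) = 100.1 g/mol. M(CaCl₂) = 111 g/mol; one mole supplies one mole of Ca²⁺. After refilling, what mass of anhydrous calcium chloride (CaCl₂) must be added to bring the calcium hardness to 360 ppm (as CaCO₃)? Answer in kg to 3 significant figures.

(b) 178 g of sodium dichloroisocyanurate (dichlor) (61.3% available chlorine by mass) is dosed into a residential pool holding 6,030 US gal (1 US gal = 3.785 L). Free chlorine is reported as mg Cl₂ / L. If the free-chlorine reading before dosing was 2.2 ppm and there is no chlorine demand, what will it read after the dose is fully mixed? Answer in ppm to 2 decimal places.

(a) Volume: 1760 m³ = 1,760,000 L.
(a) After draining 41% and refilling: 436 × 0.59 + 90 × 0.41 = 294.14 ppm.
(a) Deficit to target: 360 − 294.14 = 65.86 mg/L.
(a) As CaCO₃: 65.86 mg/L × 1,760,000 L = 115,900 g; ÷ 100.1 = 1158 mol Ca²⁺.
(a) Mass: 1158 × 111 = 128,500 g.

(b) Volume: 6,030 US gal × 3.785 L/gal = 22,824 L.
(b) Available chlorine delivered: 178 g × 0.613 = 109.1 g as Cl₂.
(b) Concentration rise: 109.1 g / 22,824 L = 4.781 mg/L = 4.78 ppm.
(b) Final FC: 2.2 + 4.78 = 6.98 ppm.

(a) 129 kg; (b) 6.98 ppm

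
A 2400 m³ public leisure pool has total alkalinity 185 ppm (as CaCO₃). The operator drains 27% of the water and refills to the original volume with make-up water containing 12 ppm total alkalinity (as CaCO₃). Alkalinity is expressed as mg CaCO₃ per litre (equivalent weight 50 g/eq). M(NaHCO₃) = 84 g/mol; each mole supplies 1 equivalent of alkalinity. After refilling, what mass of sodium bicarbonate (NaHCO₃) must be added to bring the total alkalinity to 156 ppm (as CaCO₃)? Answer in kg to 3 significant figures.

71.4 kg

Volume: 2400 m³ = 2,400,000 L.
After draining 27% and refilling: 185 × 0.73 + 12 × 0.27 = 138.29 ppm.
Deficit to target: 156 − 138.29 = 17.71 mg/L.
As CaCO₃: 17.71 mg/L × 2,400,000 L = 42,500 g; ÷ 50 g/eq ÷ 1 = 850.1 mol NaHCO₃.
Mass: 850.1 × 84 = 71,410 g.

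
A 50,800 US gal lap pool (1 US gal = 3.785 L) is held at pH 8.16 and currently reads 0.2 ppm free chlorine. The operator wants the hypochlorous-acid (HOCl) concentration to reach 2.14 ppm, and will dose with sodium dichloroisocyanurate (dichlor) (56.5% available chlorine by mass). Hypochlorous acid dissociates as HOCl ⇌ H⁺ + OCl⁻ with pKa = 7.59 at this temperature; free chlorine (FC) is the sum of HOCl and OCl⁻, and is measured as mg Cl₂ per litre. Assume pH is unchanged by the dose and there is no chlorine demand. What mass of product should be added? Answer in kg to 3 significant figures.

3.37 kg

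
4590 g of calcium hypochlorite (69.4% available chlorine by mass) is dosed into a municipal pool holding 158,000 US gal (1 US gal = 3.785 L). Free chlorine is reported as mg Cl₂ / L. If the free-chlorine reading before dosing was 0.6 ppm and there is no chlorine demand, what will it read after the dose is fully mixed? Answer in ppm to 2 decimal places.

5.93 ppm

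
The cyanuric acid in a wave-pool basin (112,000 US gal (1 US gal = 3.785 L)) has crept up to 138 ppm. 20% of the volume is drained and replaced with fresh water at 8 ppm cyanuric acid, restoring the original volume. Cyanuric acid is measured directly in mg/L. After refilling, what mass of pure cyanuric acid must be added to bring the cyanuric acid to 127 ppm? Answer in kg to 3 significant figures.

6.36 kg

Volume: 112,000 US gal × 3.785 L/gal = 423,920 L.
After draining 20% and refilling: 138 × 0.80 + 8 × 0.20 = 112 ppm.
Deficit to target: 127 − 112 = 15 mg/L.
Mass: 15 mg/L × 423,920 L = 6359 g cyanuric acid.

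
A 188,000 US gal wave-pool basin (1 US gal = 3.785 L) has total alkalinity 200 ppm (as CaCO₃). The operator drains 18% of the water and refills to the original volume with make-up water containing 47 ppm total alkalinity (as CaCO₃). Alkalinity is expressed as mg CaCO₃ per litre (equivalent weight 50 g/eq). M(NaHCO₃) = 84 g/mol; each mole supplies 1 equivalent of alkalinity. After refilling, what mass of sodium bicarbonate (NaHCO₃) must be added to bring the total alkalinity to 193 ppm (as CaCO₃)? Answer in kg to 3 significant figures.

24.6 kg

Volume: 188,000 US gal × 3.785 L/gal = 711,580 L.
After draining 18% and refilling: 200 × 0.82 + 47 × 0.18 = 172.46 ppm.
Deficit to target: 193 − 172.46 = 20.54 mg/L.
As CaCO₃: 20.54 mg/L × 711,580 L = 14,620 g; ÷ 50 g/eq ÷ 1 = 292.3 mol NaHCO₃.
Mass: 292.3 × 84 = 24,550 g.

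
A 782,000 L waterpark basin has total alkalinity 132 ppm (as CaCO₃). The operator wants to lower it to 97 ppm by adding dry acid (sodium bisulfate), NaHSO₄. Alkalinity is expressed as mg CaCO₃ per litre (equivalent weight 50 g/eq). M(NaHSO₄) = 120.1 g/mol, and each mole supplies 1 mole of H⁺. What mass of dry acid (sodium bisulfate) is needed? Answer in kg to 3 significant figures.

65.7 kg

Alkalinity to neutralize: (132 − 97) = 35 mg/L as CaCO₃ × 782,000 L = 27,370 g as CaCO₃.
Equivalents of H⁺ required: 27,370 ÷ 50 g/eq = 547.4 eq = 547.4 mol NaHSO₄.
Mass of NaHSO₄: 547.4 × 120.1 = 65,740 g.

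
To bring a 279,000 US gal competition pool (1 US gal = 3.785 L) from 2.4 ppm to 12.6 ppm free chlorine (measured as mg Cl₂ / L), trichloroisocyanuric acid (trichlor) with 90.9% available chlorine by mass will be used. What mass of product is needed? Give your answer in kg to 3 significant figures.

11.8 kg

Volume: 279,000 US gal × 3.785 L/gal = 1,056,015 L.
Chlorine deficit: 12.6 − 2.4 = 10.2 ppm = 10.2 mg/L as Cl₂.
Cl₂ equivalent needed: 10.2 mg/L × 1,056,015 L = 10,770,000 mg = 10,770 g.
Product at 90.9% available chlorine: 10,770 / 0.909 = 11,850 g.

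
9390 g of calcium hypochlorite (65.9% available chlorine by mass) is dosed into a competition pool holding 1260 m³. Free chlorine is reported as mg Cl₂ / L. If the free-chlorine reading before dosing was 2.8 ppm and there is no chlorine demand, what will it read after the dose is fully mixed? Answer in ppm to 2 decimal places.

7.71 ppm

Volume: 1260 m³ = 1,260,000 L.
Available chlorine delivered: 9390 g × 0.659 = 6188 g as Cl₂.
Concentration rise: 6188 g / 1,260,000 L = 4.911 mg/L = 4.91 ppm.
Final FC: 2.8 + 4.91 = 7.71 ppm.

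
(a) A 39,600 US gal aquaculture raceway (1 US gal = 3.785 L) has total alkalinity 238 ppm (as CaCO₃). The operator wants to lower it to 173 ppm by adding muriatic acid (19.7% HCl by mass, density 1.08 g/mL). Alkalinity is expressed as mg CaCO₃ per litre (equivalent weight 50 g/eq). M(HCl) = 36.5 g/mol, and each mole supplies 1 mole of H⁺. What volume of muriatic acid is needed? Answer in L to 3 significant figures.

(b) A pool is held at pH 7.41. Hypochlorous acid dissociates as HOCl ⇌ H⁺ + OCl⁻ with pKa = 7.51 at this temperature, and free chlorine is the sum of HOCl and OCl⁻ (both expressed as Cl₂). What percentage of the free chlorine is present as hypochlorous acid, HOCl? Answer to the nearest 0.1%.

(a) Volume: 39,600 US gal × 3.785 L/gal = 149,886 L.
(a) Alkalinity to neutralize: (238 − 173) = 65 mg/L as CaCO₃ × 149,886 L = 9743 g as CaCO₃.
(a) Equivalents of H⁺ required: 9743 ÷ 50 g/eq = 194.9 eq = 194.9 mol HCl.
(a) Mass of HCl: 194.9 × 36.5 = 7112 g.
(a) Mass of 19.7% solution: 7112 / 0.197 = 36,100 g.
(a) Volume: 36,100 g ÷ 1.08 g/mL = 33,430 mL.

(b) [OCl⁻]/[HOCl] = 10^(pH − pKa) = 10^(7.41 − 7.51) = 10^-0.10 = 0.7943.
(b) Fraction as HOCl = 1 / (1 + 0.7943) = 0.5573.

(a) 33.4 L; (b) 55.7%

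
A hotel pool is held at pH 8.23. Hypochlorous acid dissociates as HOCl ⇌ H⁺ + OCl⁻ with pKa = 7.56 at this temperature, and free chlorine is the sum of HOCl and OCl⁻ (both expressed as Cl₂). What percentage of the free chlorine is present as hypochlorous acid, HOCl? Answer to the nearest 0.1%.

17.6%

[OCl⁻]/[HOCl] = 10^(pH − pKa) = 10^(8.23 − 7.56) = 10^0.67 = 4.677.
Fraction as HOCl = 1 / (1 + 4.677) = 0.1761.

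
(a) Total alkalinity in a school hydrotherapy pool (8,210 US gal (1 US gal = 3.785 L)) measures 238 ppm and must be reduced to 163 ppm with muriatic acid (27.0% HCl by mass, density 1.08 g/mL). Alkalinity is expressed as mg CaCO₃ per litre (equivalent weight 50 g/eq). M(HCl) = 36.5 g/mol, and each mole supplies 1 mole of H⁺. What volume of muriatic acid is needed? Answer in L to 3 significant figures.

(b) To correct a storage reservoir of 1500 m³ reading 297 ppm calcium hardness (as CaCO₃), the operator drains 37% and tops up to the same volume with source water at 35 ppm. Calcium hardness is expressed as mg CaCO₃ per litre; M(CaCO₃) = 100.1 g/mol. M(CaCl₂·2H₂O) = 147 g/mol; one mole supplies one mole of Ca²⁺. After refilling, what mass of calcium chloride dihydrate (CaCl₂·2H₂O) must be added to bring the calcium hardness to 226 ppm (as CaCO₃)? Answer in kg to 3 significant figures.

(a) Volume: 8,210 US gal × 3.785 L/gal = 31,075 L.
(a) Alkalinity to neutralize: (238 − 163) = 75 mg/L as CaCO₃ × 31,075 L = 2331 g as CaCO₃.
(a) Equivalents of H⁺ required: 2331 ÷ 50 g/eq = 46.61 eq = 46.61 mol HCl.
(a) Mass of HCl: 46.61 × 36.5 = 1701 g.
(a) Mass of 27.0% solution: 1701 / 0.27 = 6301 g.
(a) Volume: 6301 g ÷ 1.08 g/mL = 5835 mL.

(b) Volume: 1500 m³ = 1,500,000 L.
(b) After draining 37% and refilling: 297 × 0.63 + 35 × 0.37 = 200.06 ppm.
(b) Deficit to target: 226 − 200.06 = 25.94 mg/L.
(b) As CaCO₃: 25.94 mg/L × 1,500,000 L = 38,910 g; ÷ 100.1 = 388.7 mol Ca²⁺.
(b) Mass: 388.7 × 147 = 57,140 g.

(a) 5.83 L; (b) 57.1 kg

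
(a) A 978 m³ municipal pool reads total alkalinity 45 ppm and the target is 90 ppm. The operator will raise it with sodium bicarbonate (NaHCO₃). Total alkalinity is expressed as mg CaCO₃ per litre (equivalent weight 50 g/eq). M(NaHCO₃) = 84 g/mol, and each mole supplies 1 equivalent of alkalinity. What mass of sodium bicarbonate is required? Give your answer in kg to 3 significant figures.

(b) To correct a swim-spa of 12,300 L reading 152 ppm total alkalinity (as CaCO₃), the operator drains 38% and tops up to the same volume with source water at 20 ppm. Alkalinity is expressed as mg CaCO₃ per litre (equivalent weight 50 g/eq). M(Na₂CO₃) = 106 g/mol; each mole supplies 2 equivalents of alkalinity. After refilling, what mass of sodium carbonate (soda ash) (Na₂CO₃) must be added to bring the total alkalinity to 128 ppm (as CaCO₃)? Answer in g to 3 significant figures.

(a) 73.9 kg; (b) 341 g

(a) Volume: 978 m³ = 978,000 L.
(a) Alkalinity to add: (90 − 45) = 45 mg/L as CaCO₃ × 978,000 L = 44,010 g as CaCO₃.
(a) Equivalents: 44,010 g ÷ 50 g/eq = 880.2 eq.
(a) NaHCO₃ supplies 1 eq per mole → 880.2 mol.
(a) Mass: 880.2 mol × 84 g/mol = 73,940 g.

(b) After draining 38% and refilling: 152 × 0.62 + 20 × 0.38 = 101.84 ppm.
(b) Deficit to target: 128 − 101.84 = 26.16 mg/L.
(b) As CaCO₃: 26.16 mg/L × 12,300 L = 321.8 g; ÷ 50 g/eq ÷ 2 = 3.218 mol Na₂CO₃.
(b) Mass: 3.218 × 106 = 341.1 g.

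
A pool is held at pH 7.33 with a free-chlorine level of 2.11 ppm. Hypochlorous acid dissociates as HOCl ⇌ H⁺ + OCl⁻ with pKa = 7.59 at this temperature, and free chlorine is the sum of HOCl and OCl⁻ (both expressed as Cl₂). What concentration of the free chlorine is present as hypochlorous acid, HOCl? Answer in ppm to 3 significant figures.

[OCl⁻]/[HOCl] = 10^(pH − pKa) = 10^(7.33 − 7.59) = 10^-0.26 = 0.5495.
Fraction as HOCl = 1 / (1 + 0.5495) = 0.6454.
HOCl = 0.6454 × 2.11 ppm = 1.362 ppm.

1.36 ppm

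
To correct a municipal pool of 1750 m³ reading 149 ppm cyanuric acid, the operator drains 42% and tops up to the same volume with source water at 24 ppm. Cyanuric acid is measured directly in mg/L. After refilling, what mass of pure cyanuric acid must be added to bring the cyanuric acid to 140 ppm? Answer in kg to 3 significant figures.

76.1 kg

Volume: 1750 m³ = 1,750,000 L.
After draining 42% and refilling: 149 × 0.58 + 24 × 0.42 = 96.5 ppm.
Deficit to target: 140 − 96.5 = 43.5 mg/L.
Mass: 43.5 mg/L × 1,750,000 L = 76,120 g cyanuric acid.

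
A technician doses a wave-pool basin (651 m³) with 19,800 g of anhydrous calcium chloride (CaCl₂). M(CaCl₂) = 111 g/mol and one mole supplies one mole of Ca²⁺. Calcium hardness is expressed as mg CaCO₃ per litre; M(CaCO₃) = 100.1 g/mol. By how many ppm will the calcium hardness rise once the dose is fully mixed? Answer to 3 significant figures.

Volume: 651 m³ = 651,000 L.
Moles of Ca²⁺: 19,800 g ÷ 111 g/mol = 178.4 mol.
As CaCO₃: 178.4 mol × 100.1 g/mol = 17,860 g.
Rise: 17,860 g / 651,000 L × 1000 = 27.43 mg/L.

27.4 ppm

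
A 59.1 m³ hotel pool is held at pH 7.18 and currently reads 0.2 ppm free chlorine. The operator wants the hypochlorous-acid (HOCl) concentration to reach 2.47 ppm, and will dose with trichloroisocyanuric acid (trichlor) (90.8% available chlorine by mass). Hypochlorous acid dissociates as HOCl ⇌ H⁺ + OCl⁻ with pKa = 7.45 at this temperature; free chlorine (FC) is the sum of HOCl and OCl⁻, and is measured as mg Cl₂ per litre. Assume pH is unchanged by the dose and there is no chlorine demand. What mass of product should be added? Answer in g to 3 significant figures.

234 g

Volume: 59.1 m³ = 59,100 L.
[OCl⁻]/[HOCl] = 10^(pH − pKa) = 10^(7.18 − 7.45) = 0.537; fraction as HOCl = 1/(1 + 0.537) = 0.6506.
Free chlorine required for 2.47 ppm HOCl: 2.47 / 0.6506 = 3.796 ppm.
FC to add: 3.796 − 0.2 = 3.596 mg/L as Cl₂.
Cl₂ equivalent: 3.596 mg/L × 59,100 L = 212.6 g.
Product at 90.8% available Cl: 212.6 / 0.908 = 234.1 g.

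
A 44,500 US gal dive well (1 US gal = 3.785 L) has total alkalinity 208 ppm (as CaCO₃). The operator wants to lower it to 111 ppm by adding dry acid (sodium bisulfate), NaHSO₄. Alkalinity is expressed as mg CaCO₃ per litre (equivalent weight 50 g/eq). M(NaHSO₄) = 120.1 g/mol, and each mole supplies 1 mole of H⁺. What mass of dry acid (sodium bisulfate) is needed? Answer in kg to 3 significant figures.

39.2 kg

Volume: 44,500 US gal × 3.785 L/gal = 168,432 L.
Alkalinity to neutralize: (208 − 111) = 97 mg/L as CaCO₃ × 168,432 L = 16,340 g as CaCO₃.
Equivalents of H⁺ required: 16,340 ÷ 50 g/eq = 326.8 eq = 326.8 mol NaHSO₄.
Mass of NaHSO₄: 326.8 × 120.1 = 39,240 g.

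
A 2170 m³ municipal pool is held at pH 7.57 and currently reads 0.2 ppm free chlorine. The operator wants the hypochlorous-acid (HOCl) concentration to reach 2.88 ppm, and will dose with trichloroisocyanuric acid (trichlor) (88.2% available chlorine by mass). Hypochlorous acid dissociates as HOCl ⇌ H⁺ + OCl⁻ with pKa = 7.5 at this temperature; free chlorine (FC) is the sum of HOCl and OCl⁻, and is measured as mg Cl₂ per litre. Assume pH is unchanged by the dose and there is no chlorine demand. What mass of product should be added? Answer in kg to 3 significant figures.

Volume: 2170 m³ = 2,170,000 L.
[OCl⁻]/[HOCl] = 10^(pH − pKa) = 10^(7.57 − 7.5) = 1.175; fraction as HOCl = 1/(1 + 1.175) = 0.4598.
Free chlorine required for 2.88 ppm HOCl: 2.88 / 0.4598 = 6.264 ppm.
FC to add: 6.264 − 0.2 = 6.064 mg/L as Cl₂.
Cl₂ equivalent: 6.064 mg/L × 2,170,000 L = 13,160 g.
Product at 88.2% available Cl: 13,160 / 0.882 = 14,920 g.

14.9 kg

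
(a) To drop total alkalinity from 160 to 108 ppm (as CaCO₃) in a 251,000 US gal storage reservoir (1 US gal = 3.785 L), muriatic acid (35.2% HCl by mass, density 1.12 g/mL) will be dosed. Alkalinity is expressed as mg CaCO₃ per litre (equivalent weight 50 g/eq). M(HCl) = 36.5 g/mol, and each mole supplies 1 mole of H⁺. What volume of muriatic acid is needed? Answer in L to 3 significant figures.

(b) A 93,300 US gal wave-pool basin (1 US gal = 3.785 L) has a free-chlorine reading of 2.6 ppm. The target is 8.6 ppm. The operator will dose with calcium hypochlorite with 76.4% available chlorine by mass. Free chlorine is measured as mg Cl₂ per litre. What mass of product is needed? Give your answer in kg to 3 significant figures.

(a) 91.5 L; (b) 2.77 kg

(a) Volume: 251,000 US gal × 3.785 L/gal = 950,035 L.
(a) Alkalinity to neutralize: (160 − 108) = 52 mg/L as CaCO₃ × 950,035 L = 49,400 g as CaCO₃.
(a) Equivalents of H⁺ required: 49,400 ÷ 50 g/eq = 988 eq = 988 mol HCl.
(a) Mass of HCl: 988 × 36.5 = 36,060 g.
(a) Mass of 35.2% solution: 36,060 / 0.352 = 102,500 g.
(a) Volume: 102,500 g ÷ 1.12 g/mL = 91,480 mL.

(b) Volume: 93,300 US gal × 3.785 L/gal = 353,140 L.
(b) Chlorine deficit: 8.6 − 2.6 = 6 ppm = 6 mg/L as Cl₂.
(b) Cl₂ equivalent needed: 6 mg/L × 353,140 L = 2,119,000 mg = 2119 g.
(b) Product at 76.4% available chlorine: 2119 / 0.764 = 2773 g.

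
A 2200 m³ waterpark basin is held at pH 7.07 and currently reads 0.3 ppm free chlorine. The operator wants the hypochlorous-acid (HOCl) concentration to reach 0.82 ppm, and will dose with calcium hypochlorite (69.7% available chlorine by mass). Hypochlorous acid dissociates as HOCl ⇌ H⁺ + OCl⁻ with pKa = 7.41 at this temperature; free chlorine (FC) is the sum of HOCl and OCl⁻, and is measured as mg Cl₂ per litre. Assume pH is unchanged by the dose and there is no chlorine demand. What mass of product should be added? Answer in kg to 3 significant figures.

2.82 kg

Volume: 2200 m³ = 2,200,000 L.
[OCl⁻]/[HOCl] = 10^(pH − pKa) = 10^(7.07 − 7.41) = 0.4571; fraction as HOCl = 1/(1 + 0.4571) = 0.6863.
Free chlorine required for 0.82 ppm HOCl: 0.82 / 0.6863 = 1.195 ppm.
FC to add: 1.195 − 0.3 = 0.8948 mg/L as Cl₂.
Cl₂ equivalent: 0.8948 mg/L × 2,200,000 L = 1969 g.
Product at 69.7% available Cl: 1969 / 0.697 = 2824 g.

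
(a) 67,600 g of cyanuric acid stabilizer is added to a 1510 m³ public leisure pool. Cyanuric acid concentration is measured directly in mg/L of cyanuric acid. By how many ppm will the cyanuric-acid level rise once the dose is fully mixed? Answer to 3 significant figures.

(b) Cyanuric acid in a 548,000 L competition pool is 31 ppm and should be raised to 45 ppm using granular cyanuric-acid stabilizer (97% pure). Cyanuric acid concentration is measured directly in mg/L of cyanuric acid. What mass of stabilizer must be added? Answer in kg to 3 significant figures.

(a) 44.8 ppm; (b) 7.91 kg

(a) Volume: 1510 m³ = 1,510,000 L.
(a) Rise: 67,600 g / 1,510,000 L × 1000 = 44.77 mg/L.

(b) CYA to add: (45 − 31) = 14 mg/L × 548,000 L = 7672 g cyanuric acid.
(b) At 97% purity: 7672 / 0.97 = 7909 g product.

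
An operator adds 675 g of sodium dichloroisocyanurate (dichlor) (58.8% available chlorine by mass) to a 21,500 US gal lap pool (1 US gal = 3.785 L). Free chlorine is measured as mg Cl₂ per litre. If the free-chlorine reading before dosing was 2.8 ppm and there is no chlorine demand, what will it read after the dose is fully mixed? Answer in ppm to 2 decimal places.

Volume: 21,500 US gal × 3.785 L/gal = 81,378 L.
Available chlorine delivered: 675 g × 0.588 = 396.9 g as Cl₂.
Concentration rise: 396.9 g / 81,378 L = 4.877 mg/L = 4.88 ppm.
Final FC: 2.8 + 4.88 = 7.68 ppm.

7.68 ppm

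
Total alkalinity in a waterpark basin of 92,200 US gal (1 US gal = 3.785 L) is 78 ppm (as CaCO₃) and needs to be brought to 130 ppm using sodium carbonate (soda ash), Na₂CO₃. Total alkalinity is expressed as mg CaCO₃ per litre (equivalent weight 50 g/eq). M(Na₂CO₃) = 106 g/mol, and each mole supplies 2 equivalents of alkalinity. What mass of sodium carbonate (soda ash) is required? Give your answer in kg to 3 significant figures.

Volume: 92,200 US gal × 3.785 L/gal = 348,977 L.
Alkalinity to add: (130 − 78) = 52 mg/L as CaCO₃ × 348,977 L = 18,150 g as CaCO₃.
Equivalents: 18,150 g ÷ 50 g/eq = 362.9 eq.
Each mole of Na₂CO₃ supplies 2 eq, so 362.9 / 2 = 181.5 mol.
Mass: 181.5 mol × 106 g/mol = 19,240 g.

19.2 kg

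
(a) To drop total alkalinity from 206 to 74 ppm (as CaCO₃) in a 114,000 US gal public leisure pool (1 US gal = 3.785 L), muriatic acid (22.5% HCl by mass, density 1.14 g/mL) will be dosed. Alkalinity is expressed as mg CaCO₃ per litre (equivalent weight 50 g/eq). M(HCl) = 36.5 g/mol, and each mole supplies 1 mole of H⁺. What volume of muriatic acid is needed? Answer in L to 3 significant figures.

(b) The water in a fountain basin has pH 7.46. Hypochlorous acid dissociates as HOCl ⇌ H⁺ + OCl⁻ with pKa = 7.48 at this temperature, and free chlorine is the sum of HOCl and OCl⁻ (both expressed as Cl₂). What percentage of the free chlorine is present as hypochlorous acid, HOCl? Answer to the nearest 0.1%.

(a) Volume: 114,000 US gal × 3.785 L/gal = 431,490 L.
(a) Alkalinity to neutralize: (206 − 74) = 132 mg/L as CaCO₃ × 431,490 L = 56,960 g as CaCO₃.
(a) Equivalents of H⁺ required: 56,960 ÷ 50 g/eq = 1139 eq = 1139 mol HCl.
(a) Mass of HCl: 1139 × 36.5 = 41,580 g.
(a) Mass of 22.5% solution: 41,580 / 0.225 = 184,800 g.
(a) Volume: 184,800 g ÷ 1.14 g/mL = 162,100 mL.

(b) [OCl⁻]/[HOCl] = 10^(pH − pKa) = 10^(7.46 − 7.48) = 10^-0.02 = 0.955.
(b) Fraction as HOCl = 1 / (1 + 0.955) = 0.5115.

(a) 162 L; (b) 51.2%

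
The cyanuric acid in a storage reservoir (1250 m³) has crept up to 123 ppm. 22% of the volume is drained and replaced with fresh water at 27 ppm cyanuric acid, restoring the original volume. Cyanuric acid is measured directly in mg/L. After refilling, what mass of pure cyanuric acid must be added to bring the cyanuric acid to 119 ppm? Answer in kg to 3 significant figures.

Volume: 1250 m³ = 1,250,000 L.
After draining 22% and refilling: 123 × 0.78 + 27 × 0.22 = 101.88 ppm.
Deficit to target: 119 − 101.88 = 17.12 mg/L.
Mass: 17.12 mg/L × 1,250,000 L = 21,400 g cyanuric acid.

21.4 kg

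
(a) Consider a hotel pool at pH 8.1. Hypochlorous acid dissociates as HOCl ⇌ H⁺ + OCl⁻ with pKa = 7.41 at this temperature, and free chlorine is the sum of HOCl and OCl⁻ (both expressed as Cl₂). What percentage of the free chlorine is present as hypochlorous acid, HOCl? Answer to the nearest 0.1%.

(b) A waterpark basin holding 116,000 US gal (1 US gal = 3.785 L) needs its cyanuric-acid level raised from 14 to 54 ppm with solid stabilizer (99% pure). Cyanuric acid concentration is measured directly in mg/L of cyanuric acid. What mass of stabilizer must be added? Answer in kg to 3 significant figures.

(a) [OCl⁻]/[HOCl] = 10^(pH − pKa) = 10^(8.1 − 7.41) = 10^0.69 = 4.898.
(a) Fraction as HOCl = 1 / (1 + 4.898) = 0.1696.

(b) Volume: 116,000 US gal × 3.785 L/gal = 439,060 L.
(b) CYA to add: (54 − 14) = 40 mg/L × 439,060 L = 17,560 g cyanuric acid.
(b) At 99% purity: 17,560 / 0.99 = 17,740 g product.

(a) 17.0%; (b) 17.7 kg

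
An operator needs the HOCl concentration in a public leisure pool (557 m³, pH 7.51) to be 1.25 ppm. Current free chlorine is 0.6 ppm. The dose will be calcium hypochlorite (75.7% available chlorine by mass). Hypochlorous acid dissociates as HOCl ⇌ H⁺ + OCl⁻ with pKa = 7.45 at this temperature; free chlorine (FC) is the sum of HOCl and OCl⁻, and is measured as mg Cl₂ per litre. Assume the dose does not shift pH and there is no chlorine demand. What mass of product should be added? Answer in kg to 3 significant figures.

1.53 kg

Volume: 557 m³ = 557,000 L.
[OCl⁻]/[HOCl] = 10^(pH − pKa) = 10^(7.51 − 7.45) = 1.148; fraction as HOCl = 1/(1 + 1.148) = 0.4655.
Free chlorine required for 1.25 ppm HOCl: 1.25 / 0.4655 = 2.685 ppm.
FC to add: 2.685 − 0.6 = 2.085 mg/L as Cl₂.
Cl₂ equivalent: 2.085 mg/L × 557,000 L = 1161 g.
Product at 75.7% available Cl: 1161 / 0.757 = 1534 g.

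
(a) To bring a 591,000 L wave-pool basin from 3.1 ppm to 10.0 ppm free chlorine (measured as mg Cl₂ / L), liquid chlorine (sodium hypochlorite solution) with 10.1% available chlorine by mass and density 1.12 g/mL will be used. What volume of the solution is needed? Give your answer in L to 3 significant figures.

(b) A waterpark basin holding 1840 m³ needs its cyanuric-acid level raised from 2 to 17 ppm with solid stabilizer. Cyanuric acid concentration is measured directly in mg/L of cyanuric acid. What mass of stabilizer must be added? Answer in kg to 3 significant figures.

(a) 36.0 L; (b) 27.6 kg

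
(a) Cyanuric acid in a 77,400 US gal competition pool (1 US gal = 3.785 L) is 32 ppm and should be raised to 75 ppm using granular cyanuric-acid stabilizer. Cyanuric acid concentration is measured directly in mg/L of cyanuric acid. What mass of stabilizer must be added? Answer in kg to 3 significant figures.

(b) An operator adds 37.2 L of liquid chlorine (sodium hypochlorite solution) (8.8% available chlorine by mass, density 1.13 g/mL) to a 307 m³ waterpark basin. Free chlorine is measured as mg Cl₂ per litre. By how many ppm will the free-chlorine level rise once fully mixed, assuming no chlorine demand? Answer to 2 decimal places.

(a) Volume: 77,400 US gal × 3.785 L/gal = 292,959 L.
(a) CYA to add: (75 − 32) = 43 mg/L × 292,959 L = 12,600 g cyanuric acid.

(b) Volume: 307 m³ = 307,000 L.
(b) Mass of solution: 37.2 L × 1000 mL/L × 1.13 g/mL = 42,040 g.
(b) Available chlorine delivered: 42,040 g × 0.088 = 3699 g as Cl₂.
(b) Concentration rise: 3699 g / 307,000 L = 12.05 mg/L = 12.05 ppm.

(a) 12.6 kg; (b) 12.05 ppm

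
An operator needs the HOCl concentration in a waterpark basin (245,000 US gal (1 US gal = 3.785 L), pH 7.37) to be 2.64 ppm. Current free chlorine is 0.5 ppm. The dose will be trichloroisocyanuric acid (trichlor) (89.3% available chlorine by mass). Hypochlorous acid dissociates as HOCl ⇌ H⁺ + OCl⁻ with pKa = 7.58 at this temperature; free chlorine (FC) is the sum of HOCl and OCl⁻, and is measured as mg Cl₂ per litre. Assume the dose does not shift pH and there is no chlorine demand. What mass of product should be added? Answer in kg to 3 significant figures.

3.91 kg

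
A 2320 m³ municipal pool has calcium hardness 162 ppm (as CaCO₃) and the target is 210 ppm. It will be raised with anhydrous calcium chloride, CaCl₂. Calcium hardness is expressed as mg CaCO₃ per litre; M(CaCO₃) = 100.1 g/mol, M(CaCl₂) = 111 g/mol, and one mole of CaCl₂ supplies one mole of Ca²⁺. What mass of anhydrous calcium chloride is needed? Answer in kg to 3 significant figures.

123 kg

Volume: 2320 m³ = 2,320,000 L.
Hardness to add: (210 − 162) = 48 mg/L as CaCO₃ × 2,320,000 L = 111,400 g as CaCO₃.
Moles of Ca²⁺ (1 mol Ca²⁺ ≡ 1 mol CaCO₃): 111,400 / 100.1 g/mol = 1112 mol.
Mass of CaCl₂: 1112 × 111 = 123,500 g.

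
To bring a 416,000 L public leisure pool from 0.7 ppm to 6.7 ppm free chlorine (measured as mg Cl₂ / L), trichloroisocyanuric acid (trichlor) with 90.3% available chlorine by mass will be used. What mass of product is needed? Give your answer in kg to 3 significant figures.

2.76 kg

Chlorine deficit: 6.7 − 0.7 = 6 ppm = 6 mg/L as Cl₂.
Cl₂ equivalent needed: 6 mg/L × 416,000 L = 2,496,000 mg = 2496 g.
Product at 90.3% available chlorine: 2496 / 0.903 = 2764 g.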